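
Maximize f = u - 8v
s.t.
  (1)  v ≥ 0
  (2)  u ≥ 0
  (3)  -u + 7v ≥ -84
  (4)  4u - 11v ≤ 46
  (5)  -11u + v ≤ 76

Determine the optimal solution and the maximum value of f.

u = 23/2, v = 0, maximum f = 23/2

Vertices and f = u - 8v:
  (0, 0) → f = 0
  (23/2, 0) → f = 23/2
  (0, 76) → f = -608
The feasible region is unbounded (it extends along (1, 11), (11, 4)), but f strictly decreases along every unbounded feasible direction, so there is no improving ray and the maximum is attained at a vertex.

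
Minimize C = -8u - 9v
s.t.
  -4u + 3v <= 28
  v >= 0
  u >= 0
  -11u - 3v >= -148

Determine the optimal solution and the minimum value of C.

Corner points and C = -8u - 9v:
  (0, 28/3) → C = -84
  (8, 20) → C = -244
  (0, 0) → C = 0
  (148/11, 0) → C = -1184/11

The binding constraints are -4u + 3v = 28 and -11u - 3v = -148.
Solving simultaneously gives u = 8, v = 20.

u = 8, v = 20, minimum C = -244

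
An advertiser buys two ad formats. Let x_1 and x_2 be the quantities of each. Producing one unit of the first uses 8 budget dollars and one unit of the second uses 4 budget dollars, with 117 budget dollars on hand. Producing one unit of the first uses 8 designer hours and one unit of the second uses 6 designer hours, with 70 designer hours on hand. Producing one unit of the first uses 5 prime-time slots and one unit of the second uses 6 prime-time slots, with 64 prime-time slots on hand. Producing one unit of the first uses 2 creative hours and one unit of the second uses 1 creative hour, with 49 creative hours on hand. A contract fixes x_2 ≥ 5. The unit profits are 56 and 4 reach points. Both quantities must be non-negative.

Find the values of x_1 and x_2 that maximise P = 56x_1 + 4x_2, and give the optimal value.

Feasible corners and P = 56x_1 + 4x_2:
  (0, 32/3) → P = 128/3
  (0, 5) → P = 20
  (2, 9) → P = 148
  (5, 5) → P = 300

x_1 = 5, x_2 = 5, maximum P = 300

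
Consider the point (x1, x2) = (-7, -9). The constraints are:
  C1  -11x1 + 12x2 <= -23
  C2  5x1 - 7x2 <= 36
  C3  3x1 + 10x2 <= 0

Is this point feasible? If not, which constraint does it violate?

C1: -31 ≤ -23 ✓
C2: 28 ≤ 36 ✓
C3: -111 ≤ 0 ✓

feasible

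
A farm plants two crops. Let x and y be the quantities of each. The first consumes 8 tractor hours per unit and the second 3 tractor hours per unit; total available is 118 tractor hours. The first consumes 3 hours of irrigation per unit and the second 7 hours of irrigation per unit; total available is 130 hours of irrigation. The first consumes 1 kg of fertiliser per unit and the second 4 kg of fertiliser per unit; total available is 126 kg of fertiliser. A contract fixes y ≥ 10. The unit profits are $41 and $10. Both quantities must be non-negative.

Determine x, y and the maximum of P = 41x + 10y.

x = 11, y = 10, maximum P = 551

Corner points and P = 41x + 10y:
  (0, 130/7) → P = 1300/7
  (0, 10) → P = 100
  (436/47, 686/47) → P = 24736/47
  (11, 10) → P = 551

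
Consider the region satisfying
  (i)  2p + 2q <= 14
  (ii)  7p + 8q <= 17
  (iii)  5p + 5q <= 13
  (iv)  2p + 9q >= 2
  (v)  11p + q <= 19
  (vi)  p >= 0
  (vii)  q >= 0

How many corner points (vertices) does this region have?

The feasible vertices (each the meet of two boundaries and inside every other half-plane) are:
  (5/3, 2/3)
  (0, 17/8)
  (0, 2/9)
  (1, 0)
  (19/11, 0)

5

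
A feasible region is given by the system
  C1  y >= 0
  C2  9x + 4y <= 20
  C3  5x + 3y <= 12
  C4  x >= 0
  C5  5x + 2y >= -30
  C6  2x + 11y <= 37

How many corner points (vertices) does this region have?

5

Intersecting each pair of boundary lines and keeping only the points that satisfy every inequality leaves:
  (20/9, 0)
  (0, 0)
  (12/7, 8/7)
  (3/7, 23/7)
  (0, 37/11)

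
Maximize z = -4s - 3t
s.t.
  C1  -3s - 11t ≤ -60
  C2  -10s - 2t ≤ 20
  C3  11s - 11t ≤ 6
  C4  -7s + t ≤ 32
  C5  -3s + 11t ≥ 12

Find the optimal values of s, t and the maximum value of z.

Extreme points and z = -4s - 3t:
  (-85/26, 165/26) → z = -155/26
  (33/7, 321/77) → z = -345/11
  (-7/2, 15/2) → z = -17/2
The feasible region is unbounded (it extends along (1, 7), (1, 1)), but z strictly decreases along every unbounded feasible direction, so there is no improving ray and the maximum is attained at a vertex.

s = -85/26, t = 165/26, maximum z = -155/26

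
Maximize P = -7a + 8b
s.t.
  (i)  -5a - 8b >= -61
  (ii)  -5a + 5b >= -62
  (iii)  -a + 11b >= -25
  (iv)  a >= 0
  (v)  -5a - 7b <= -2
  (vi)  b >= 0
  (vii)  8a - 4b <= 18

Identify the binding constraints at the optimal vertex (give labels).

Vertices and P = -7a + 8b:
  (0, 61/8) → P = 61
  (97/21, 199/42) → P = 39/7
  (0, 2/7) → P = 16/7
  (2/5, 0) → P = -14/5
  (9/4, 0) → P = -63/4

The maximum is at (0, 61/8). Substituting into each constraint, equality holds for (i) and (iv); the remaining constraints have slack.

(i) and (iv)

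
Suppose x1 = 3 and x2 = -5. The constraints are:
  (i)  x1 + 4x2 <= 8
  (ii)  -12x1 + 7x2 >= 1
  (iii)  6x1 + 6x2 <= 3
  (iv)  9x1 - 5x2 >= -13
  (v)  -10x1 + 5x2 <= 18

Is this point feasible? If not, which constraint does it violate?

Constraint (ii): -12x1 + 7x2 = -71, which is not ≥ 1. All other constraints are satisfied.

not feasible — violates (ii)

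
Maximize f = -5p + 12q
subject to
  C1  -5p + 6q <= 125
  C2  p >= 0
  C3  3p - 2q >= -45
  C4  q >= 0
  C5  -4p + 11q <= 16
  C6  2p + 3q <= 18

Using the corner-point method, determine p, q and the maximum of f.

Feasible corners and f = -5p + 12q:
  (0, 0) → f = 0
  (0, 16/11) → f = 192/11
  (9, 0) → f = -45
  (75/17, 52/17) → f = 249/17

p = 0, q = 16/11, maximum f = 192/11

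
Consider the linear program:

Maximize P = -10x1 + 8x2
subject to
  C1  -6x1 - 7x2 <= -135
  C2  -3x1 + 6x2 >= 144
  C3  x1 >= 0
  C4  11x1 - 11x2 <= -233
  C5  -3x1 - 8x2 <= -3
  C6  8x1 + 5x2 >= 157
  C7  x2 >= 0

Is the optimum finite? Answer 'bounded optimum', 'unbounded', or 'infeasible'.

unbounded

From the feasible point (62/11, 295/11), moving in the direction (0, 1) keeps every constraint satisfied while P increases without bound.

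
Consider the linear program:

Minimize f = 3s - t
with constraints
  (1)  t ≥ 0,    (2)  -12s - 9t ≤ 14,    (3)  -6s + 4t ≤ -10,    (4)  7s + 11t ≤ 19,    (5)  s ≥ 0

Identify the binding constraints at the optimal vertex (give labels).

Feasible corners and f = 3s - t:
  (5/3, 0) → f = 5
  (19/7, 0) → f = 57/7
  (93/47, 22/47) → f = 257/47

The minimum is at (5/3, 0). Substituting into each constraint, equality holds for (1) and (3); the remaining constraints have slack.

(1) and (3)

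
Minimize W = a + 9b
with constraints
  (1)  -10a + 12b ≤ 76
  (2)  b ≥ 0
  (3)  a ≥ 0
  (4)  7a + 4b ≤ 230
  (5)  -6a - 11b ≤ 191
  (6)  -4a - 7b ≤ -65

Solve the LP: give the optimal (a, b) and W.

Corner points and W = a + 9b:
  (614/31, 708/31) → W = 6986/31
  (124/59, 477/59) → W = 4417/59
  (230/7, 0) → W = 230/7
  (65/4, 0) → W = 65/4

The binding constraints are b = 0 and -4a - 7b = -65.
Solving simultaneously gives a = 65/4, b = 0.

a = 65/4, b = 0, minimum W = 65/4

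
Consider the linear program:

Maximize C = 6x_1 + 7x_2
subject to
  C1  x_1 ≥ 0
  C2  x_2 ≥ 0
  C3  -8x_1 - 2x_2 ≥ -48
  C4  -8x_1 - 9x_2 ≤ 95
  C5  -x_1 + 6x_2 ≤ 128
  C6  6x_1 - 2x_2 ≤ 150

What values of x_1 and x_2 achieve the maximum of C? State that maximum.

Feasible corners and C = 6x_1 + 7x_2:
  (0, 0) → C = 0
  (0, 64/3) → C = 448/3
  (6, 0) → C = 36
  (16/25, 536/25) → C = 3848/25

At the optimal vertex, -8x_1 - 2x_2 = -48 and -x_1 + 6x_2 = 128.
Solving simultaneously gives x_1 = 16/25, x_2 = 536/25.

x_1 = 16/25, x_2 = 536/25, maximum C = 3848/25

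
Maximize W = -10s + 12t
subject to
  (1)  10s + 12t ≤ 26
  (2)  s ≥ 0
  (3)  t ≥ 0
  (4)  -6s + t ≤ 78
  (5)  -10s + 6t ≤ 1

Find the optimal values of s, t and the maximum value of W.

s = 4/5, t = 3/2, maximum W = 10

Feasible corners and W = -10s + 12t:
  (13/5, 0) → W = -26
  (4/5, 3/2) → W = 10
  (0, 0) → W = 0
  (0, 1/6) → W = 2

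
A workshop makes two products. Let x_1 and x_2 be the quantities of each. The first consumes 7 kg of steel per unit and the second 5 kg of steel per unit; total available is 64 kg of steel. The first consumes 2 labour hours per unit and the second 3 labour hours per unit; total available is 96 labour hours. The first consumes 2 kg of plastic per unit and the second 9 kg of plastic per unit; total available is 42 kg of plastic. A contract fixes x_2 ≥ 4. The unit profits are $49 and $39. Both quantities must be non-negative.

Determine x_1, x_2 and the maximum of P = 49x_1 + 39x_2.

x_1 = 3, x_2 = 4, maximum P = 303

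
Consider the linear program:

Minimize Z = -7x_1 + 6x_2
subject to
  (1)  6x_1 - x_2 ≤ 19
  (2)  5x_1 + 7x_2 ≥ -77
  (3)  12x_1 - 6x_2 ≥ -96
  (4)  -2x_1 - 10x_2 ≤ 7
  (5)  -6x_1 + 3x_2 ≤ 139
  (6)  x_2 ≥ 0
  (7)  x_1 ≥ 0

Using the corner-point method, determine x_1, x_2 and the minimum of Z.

x_1 = 19/6, x_2 = 0, minimum Z = -133/6

Vertices and Z = -7x_1 + 6x_2:
  (35/4, 67/2) → Z = 559/4
  (19/6, 0) → Z = -133/6
  (0, 16) → Z = 96
  (0, 0) → Z = 0

The optimum lies where 6x_1 - x_2 = 19 and x_2 = 0.
Solving simultaneously gives x_1 = 19/6, x_2 = 0.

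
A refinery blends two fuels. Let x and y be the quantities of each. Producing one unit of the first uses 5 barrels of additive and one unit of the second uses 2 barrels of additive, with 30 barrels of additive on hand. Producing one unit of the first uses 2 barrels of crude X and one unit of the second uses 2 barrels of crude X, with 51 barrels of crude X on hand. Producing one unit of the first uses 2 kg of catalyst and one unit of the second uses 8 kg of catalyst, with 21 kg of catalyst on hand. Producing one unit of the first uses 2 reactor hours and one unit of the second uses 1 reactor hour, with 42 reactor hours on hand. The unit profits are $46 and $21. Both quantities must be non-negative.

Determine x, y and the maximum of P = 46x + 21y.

x = 11/2, y = 5/4, maximum P = 1117/4

Corner points and P = 46x + 21y:
  (0, 0) → P = 0
  (0, 21/8) → P = 441/8
  (6, 0) → P = 276
  (11/2, 5/4) → P = 1117/4

The binding constraints are 5x + 2y = 30 and 2x + 8y = 21.
Solving simultaneously gives x = 11/2, y = 5/4.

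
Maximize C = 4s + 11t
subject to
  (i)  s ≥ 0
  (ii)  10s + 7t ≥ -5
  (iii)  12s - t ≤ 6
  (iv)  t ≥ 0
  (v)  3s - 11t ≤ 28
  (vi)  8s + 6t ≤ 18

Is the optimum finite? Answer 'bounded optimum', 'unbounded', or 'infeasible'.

Extreme points and C = 4s + 11t:
  (0, 0) → C = 0
  (0, 3) → C = 33
  (1/2, 0) → C = 2
  (27/40, 21/10) → C = 129/5
The feasible region has finitely many vertices and no improving ray; the maximum is 33 at (0, 3).

bounded optimum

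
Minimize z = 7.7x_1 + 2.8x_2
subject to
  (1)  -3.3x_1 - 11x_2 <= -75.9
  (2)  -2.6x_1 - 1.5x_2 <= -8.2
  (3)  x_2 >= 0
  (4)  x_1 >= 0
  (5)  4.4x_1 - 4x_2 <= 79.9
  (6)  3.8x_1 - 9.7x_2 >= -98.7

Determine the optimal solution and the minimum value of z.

Vertices and z = 7.7x_1 + 2.8x_2:
  (0, 69/10) → z = 483/25
  (1075/56, 639/560) → z = 60403/400
  (0, 987/97) → z = 13818/485
  (116983/2748, 36895/1374) → z = 11073811/27480

x_1 = 0, x_2 = 6.9, minimum z = 19.32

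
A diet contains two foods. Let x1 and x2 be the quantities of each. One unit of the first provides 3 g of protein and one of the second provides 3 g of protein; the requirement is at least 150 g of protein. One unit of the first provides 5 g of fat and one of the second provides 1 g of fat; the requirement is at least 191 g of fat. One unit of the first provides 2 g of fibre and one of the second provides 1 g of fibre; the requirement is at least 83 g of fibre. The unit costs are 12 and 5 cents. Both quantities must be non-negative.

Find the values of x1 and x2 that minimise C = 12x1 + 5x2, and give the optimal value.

Vertices and C = 12x1 + 5x2:
  (0, 191) → C = 955
  (50, 0) → C = 600
  (141/4, 59/4) → C = 1987/4
The feasible region is unbounded (it extends along (0, 1), (1, 0)), but C strictly increases along every unbounded feasible direction, so there is no improving ray and the minimum is attained at a vertex.

x1 = 141/4, x2 = 59/4, minimum C = 1987/4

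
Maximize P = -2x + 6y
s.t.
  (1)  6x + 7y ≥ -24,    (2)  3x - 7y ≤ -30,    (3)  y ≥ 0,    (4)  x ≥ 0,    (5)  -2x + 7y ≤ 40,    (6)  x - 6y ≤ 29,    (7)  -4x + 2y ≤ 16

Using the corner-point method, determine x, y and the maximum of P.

x = 0, y = 40/7, maximum P = 240/7

Corner points and P = -2x + 6y:
  (0, 30/7) → P = 180/7
  (10, 60/7) → P = 220/7
  (0, 40/7) → P = 240/7

The optimum lies where x = 0 and -2x + 7y = 40.
Solving simultaneously gives x = 0, y = 40/7.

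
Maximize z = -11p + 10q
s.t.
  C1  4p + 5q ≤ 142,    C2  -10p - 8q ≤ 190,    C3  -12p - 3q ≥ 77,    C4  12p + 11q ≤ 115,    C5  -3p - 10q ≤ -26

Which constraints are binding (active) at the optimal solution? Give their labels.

C1 and C2

Corner points and z = -11p + 10q:
  (-1043/9, 1090/9) → z = 22373/9
  (-987/16, 311/4) → z = 23297/16
  (-527/19, 415/38) → z = 7872/19
  (-149/12, 24) → z = 4519/12
  (-848/111, 181/37) → z = 14758/111

The maximum is at (-1043/9, 1090/9). Substituting into each constraint, equality holds for C1 and C2; the remaining constraints have slack.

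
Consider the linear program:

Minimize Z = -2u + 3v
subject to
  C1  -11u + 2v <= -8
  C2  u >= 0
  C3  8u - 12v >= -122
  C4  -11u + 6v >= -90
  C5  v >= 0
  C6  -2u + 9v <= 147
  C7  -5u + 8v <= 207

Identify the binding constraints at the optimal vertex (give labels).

C4 and C5

Vertices and Z = -2u + 3v:
  (85/29, 703/58) → Z = 61/2
  (8/11, 0) → Z = -16/11
  (111/8, 233/12) → Z = 61/2
  (90/11, 0) → Z = -180/11
  (564/29, 599/29) → Z = 669/29

The minimum is at (90/11, 0). Substituting into each constraint, equality holds for C4 and C5; the remaining constraints have slack.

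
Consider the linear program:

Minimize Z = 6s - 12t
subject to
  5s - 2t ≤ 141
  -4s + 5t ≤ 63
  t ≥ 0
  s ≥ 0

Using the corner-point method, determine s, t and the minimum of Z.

s = 831/17, t = 879/17, minimum Z = -5562/17

Corner points and Z = 6s - 12t:
  (831/17, 879/17) → Z = -5562/17
  (141/5, 0) → Z = 846/5
  (0, 63/5) → Z = -756/5
  (0, 0) → Z = 0

The binding constraints are 5s - 2t = 141 and -4s + 5t = 63.
Solving simultaneously gives s = 831/17, t = 879/17.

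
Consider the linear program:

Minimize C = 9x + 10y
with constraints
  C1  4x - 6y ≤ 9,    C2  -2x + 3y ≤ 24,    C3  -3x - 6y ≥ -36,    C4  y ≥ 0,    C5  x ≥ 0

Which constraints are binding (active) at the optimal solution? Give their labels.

Extreme points and C = 9x + 10y:
  (45/7, 39/14) → C = 600/7
  (9/4, 0) → C = 81/4
  (0, 6) → C = 60
  (0, 0) → C = 0

The minimum is at (0, 0). Substituting into each constraint, equality holds for C4 and C5; the remaining constraints have slack.

C4 and C5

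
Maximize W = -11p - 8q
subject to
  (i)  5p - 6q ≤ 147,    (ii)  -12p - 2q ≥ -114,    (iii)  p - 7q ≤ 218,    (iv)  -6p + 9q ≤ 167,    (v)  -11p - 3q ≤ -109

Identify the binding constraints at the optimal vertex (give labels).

Corner points and W = -11p - 8q:
  (173/30, 112/5) → W = -7279/30
  (62/7, 27/7) → W = -898/7
  (160/39, 2491/117) → W = -25208/117

The maximum is at (62/7, 27/7). Substituting into each constraint, equality holds for (ii) and (v); the remaining constraints have slack.

(ii) and (v)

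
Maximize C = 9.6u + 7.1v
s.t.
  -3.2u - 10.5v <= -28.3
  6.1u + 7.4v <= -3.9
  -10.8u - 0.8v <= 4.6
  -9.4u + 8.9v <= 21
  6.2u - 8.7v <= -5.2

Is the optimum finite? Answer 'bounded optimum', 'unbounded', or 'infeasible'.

The boundaries -3.2u - 10.5v = -28.3 and -9.4u + 8.9v = 21 meet at (3137/12718, 16661/6359), but that point violates 6.1u + 7.4v ≤ -3.9. Every candidate vertex is excluded by some other constraint, so the feasible region is empty.

infeasible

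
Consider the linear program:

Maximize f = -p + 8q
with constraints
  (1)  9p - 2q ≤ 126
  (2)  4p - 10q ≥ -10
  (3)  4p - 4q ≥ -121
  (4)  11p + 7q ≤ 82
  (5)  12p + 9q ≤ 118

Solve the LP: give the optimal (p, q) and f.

p = 125/23, q = 73/23, maximum f = 459/23

Corner points and f = -p + 8q:
  (1046/85, -648/85) → f = -1246/17
  (-195/4, -37/2) → f = -397/4
  (125/23, 73/23) → f = 459/23
The feasible region is unbounded (it extends along (-2, -9), (-1, -1)), but f strictly decreases along every unbounded feasible direction, so there is no improving ray and the maximum is attained at a vertex.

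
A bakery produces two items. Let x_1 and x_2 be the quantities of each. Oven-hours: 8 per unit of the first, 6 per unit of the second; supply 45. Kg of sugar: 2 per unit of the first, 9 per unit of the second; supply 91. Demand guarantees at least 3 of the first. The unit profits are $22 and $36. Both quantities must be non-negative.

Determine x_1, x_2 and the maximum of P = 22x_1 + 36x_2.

x_1 = 3, x_2 = 7/2, maximum P = 192

Vertices and P = 22x_1 + 36x_2:
  (45/8, 0) → P = 495/4
  (3, 0) → P = 66
  (3, 7/2) → P = 192

The binding constraints are 8x_1 + 6x_2 = 45 and x_1 = 3.
Solving simultaneously gives x_1 = 3, x_2 = 7/2.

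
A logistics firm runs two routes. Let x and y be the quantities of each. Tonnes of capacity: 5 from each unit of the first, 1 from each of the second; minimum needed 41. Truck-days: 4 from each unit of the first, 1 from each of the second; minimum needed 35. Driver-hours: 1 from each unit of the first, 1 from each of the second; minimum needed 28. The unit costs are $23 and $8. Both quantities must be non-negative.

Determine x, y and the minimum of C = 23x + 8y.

x = 13/4, y = 99/4, minimum C = 1091/4

The feasible region is unbounded (it extends along (0, 1), (1, 0)), but C strictly increases along every unbounded feasible direction, so there is no improving ray and the minimum is attained at a vertex.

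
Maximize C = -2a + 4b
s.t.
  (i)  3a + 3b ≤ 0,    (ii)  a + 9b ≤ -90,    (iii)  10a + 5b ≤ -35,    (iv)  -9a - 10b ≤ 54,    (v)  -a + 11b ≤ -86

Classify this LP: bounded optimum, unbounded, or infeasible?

infeasible

The boundaries 3a + 3b = 0 and a + 9b = -90 meet at (45/4, -45/4), but that point violates 10a + 5b ≤ -35. Every candidate vertex is excluded by some other constraint, so the feasible region is empty.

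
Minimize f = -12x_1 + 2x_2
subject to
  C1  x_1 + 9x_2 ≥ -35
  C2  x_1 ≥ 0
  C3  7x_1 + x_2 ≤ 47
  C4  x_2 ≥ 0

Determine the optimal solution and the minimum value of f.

Vertices and f = -12x_1 + 2x_2:
  (0, 47) → f = 94
  (0, 0) → f = 0
  (47/7, 0) → f = -564/7

x_1 = 47/7, x_2 = 0, minimum f = -564/7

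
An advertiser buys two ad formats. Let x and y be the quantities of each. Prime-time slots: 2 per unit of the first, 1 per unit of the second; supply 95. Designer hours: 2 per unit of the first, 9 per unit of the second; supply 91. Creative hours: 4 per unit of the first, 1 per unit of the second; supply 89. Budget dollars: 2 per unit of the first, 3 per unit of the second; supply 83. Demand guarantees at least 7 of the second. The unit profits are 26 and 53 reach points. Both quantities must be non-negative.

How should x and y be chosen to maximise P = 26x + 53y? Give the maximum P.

Extreme points and P = 26x + 53y:
  (0, 91/9) → P = 4823/9
  (0, 7) → P = 371
  (14, 7) → P = 735

The binding constraints are 2x + 9y = 91 and y = 7.
Solving simultaneously gives x = 14, y = 7.

x = 14, y = 7, maximum P = 735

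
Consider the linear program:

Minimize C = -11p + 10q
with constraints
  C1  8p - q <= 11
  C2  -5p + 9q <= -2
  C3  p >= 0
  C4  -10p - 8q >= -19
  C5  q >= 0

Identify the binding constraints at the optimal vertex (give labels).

C1 and C5

Feasible corners and C = -11p + 10q:
  (107/74, 21/37) → C = -757/74
  (11/8, 0) → C = -121/8
  (187/130, 15/26) → C = -1307/130
  (2/5, 0) → C = -22/5

The minimum is at (11/8, 0). Substituting into each constraint, equality holds for C1 and C5; the remaining constraints have slack.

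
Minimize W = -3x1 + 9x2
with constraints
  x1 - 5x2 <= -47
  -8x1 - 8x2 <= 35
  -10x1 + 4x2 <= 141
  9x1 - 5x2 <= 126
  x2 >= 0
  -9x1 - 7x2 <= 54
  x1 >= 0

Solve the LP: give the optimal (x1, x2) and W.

Extreme points and W = -3x1 + 9x2:
  (173/8, 549/40) → W = 1173/20
  (0, 47/5) → W = 423/5
  (0, 141/4) → W = 1269/4
The feasible region is unbounded (it extends along (2, 5), (5, 9)), but W strictly increases along every unbounded feasible direction, so there is no improving ray and the minimum is attained at a vertex.

The optimum lies where x1 - 5x2 = -47 and 9x1 - 5x2 = 126.
Solving simultaneously gives x1 = 173/8, x2 = 549/40.

x1 = 173/8, x2 = 549/40, minimum W = 1173/20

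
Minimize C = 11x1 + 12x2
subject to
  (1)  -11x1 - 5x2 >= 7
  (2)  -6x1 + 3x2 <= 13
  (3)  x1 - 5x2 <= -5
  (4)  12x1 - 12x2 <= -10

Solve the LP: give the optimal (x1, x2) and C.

x1 = -50/27, x2 = 17/27, minimum C = -346/27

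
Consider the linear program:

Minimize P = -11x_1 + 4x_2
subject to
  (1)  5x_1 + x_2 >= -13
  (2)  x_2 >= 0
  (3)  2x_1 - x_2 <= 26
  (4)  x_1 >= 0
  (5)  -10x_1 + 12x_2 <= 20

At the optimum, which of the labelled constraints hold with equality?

Feasible corners and P = -11x_1 + 4x_2:
  (13, 0) → P = -143
  (0, 0) → P = 0
  (166/7, 150/7) → P = -1226/7
  (0, 5/3) → P = 20/3

The minimum is at (166/7, 150/7). Substituting into each constraint, equality holds for (3) and (5); the remaining constraints have slack.

(3) and (5)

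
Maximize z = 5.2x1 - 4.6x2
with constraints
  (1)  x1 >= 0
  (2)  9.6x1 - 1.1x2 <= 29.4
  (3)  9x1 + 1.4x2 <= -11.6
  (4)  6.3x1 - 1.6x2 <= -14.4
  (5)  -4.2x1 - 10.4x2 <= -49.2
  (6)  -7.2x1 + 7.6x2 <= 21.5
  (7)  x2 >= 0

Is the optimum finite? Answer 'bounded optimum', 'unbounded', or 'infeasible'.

infeasible

The boundaries -7.2x1 + 7.6x2 = 21.5 and x2 = 0 meet at (-215/72, 0), but that point violates x1 ≥ 0. Every candidate vertex is excluded by some other constraint, so the feasible region is empty.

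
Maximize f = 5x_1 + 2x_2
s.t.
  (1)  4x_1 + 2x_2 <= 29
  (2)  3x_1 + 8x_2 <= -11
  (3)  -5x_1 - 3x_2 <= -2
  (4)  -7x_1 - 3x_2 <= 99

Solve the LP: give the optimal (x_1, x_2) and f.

x_1 = 83/2, x_2 = -137/2, maximum f = 141/2

The binding constraints are 4x_1 + 2x_2 = 29 and -5x_1 - 3x_2 = -2.
Solving simultaneously gives x_1 = 83/2, x_2 = -137/2.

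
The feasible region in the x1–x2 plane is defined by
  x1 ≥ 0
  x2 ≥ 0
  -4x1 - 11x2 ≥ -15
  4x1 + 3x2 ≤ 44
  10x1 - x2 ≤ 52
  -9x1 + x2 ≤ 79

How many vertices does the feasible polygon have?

Pairwise boundary intersections that survive every other constraint:
  (0, 0)
  (0, 15/11)
  (15/4, 0)

3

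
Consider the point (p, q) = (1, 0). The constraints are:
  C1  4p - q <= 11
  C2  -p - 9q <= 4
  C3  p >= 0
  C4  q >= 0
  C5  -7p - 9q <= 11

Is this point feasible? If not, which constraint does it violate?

feasible

C1: 4 ≤ 11 ✓
C2: -1 ≤ 4 ✓
C3: 1 ≥ 0 ✓
C4: 0 ≥ 0 ✓
C5: -7 ≤ 11 ✓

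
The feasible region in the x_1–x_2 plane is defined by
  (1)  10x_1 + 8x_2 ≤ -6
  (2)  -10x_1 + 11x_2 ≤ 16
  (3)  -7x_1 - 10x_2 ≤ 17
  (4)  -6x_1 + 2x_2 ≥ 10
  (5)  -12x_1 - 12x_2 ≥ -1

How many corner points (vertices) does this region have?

Pairwise boundary intersections that survive every other constraint:
  (-347/177, -58/177)
  (-39/23, -2/23)
  (-67/37, -16/37)

3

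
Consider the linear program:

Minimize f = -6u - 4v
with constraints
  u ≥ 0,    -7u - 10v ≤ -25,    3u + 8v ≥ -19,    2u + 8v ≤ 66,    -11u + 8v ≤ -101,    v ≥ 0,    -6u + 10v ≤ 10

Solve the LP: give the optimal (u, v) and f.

u = 33, v = 0, minimum f = -198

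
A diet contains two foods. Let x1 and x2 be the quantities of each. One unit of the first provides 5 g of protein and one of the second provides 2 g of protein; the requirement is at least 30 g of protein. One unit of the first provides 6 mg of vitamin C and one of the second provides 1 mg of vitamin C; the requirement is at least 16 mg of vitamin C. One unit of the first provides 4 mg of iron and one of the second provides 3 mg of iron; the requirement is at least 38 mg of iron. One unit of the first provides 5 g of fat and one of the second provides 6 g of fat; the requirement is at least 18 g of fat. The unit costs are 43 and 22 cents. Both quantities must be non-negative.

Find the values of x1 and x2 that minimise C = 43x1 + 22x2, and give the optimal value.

Feasible corners and C = 43x1 + 22x2:
  (0, 16) → C = 352
  (19/2, 0) → C = 817/2
  (2/7, 100/7) → C = 2286/7
  (2, 10) → C = 306
The feasible region is unbounded (it extends along (0, 1), (1, 0)), but C strictly increases along every unbounded feasible direction, so there is no improving ray and the minimum is attained at a vertex.

At the optimal vertex, 5x1 + 2x2 = 30 and 4x1 + 3x2 = 38.
Solving simultaneously gives x1 = 2, x2 = 10.

x1 = 2, x2 = 10, minimum C = 306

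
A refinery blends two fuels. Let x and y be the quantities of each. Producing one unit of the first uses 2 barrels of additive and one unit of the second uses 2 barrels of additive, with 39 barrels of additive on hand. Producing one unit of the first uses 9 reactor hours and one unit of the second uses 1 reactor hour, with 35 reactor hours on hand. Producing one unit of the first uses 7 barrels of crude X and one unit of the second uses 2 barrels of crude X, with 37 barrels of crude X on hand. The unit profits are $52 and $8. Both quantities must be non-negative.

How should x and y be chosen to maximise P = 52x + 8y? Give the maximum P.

Vertices and P = 52x + 8y:
  (0, 0) → P = 0
  (0, 37/2) → P = 148
  (35/9, 0) → P = 1820/9
  (3, 8) → P = 220

At the optimal vertex, 9x + y = 35 and 7x + 2y = 37.
Solving simultaneously gives x = 3, y = 8.

x = 3, y = 8, maximum P = 220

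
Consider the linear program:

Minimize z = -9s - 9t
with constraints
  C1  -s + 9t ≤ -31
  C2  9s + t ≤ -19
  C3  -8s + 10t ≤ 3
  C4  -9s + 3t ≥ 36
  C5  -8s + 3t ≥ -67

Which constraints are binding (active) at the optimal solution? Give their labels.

Feasible corners and z = -9s - 9t:
  (-337/62, -251/62) → z = 2646/31
  (-139/26, -105/26) → z = 1098/13
  (-103, -297) → z = 3600
The feasible region is unbounded (it extends along (-3, -8), (-5, -4)), but z strictly increases along every unbounded feasible direction, so there is no improving ray and the minimum is attained at a vertex.

The minimum is at (-139/26, -105/26). Substituting into each constraint, equality holds for C1 and C4; the remaining constraints have slack.

C1 and C4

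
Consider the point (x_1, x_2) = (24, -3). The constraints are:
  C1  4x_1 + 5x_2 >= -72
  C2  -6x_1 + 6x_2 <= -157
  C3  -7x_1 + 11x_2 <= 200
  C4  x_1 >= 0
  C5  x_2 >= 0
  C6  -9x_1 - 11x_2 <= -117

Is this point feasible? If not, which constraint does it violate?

not feasible — violates C5

Constraint C5: x_2 = -3, which is not ≥ 0. All other constraints are satisfied.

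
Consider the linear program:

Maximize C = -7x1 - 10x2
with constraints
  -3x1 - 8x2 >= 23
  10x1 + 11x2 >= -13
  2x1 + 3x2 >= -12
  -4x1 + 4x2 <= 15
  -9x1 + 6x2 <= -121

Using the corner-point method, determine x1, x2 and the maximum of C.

Vertices and C = -7x1 - 10x2:
  (83/9, -19/3) → C = -11/9
  (93/8, -47/4) → C = 289/8
  (1253/159, -1327/159) → C = 4499/159
The feasible region is unbounded (it extends along (3, -2), (8, -3)), but C strictly decreases along every unbounded feasible direction, so there is no improving ray and the maximum is attained at a vertex.

x1 = 93/8, x2 = -47/4, maximum C = 289/8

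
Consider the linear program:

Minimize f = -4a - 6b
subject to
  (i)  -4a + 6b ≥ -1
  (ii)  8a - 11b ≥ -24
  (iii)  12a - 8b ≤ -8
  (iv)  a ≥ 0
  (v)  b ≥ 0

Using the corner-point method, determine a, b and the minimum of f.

Corner points and f = -4a - 6b:
  (26/17, 56/17) → f = -440/17
  (0, 24/11) → f = -144/11
  (0, 1) → f = -6

At the optimal vertex, 8a - 11b = -24 and 12a - 8b = -8.
Solving simultaneously gives a = 26/17, b = 56/17.

a = 26/17, b = 56/17, minimum f = -440/17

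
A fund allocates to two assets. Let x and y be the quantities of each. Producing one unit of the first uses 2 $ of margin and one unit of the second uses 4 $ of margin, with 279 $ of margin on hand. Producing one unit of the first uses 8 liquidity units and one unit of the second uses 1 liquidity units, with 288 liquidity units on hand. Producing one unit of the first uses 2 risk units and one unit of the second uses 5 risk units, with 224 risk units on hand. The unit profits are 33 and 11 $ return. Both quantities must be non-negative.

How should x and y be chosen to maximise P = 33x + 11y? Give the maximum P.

x = 32, y = 32, maximum P = 1408

Corner points and P = 33x + 11y:
  (0, 0) → P = 0
  (0, 224/5) → P = 2464/5
  (36, 0) → P = 1188
  (32, 32) → P = 1408

At the optimal vertex, 8x + y = 288 and 2x + 5y = 224.
Solving simultaneously gives x = 32, y = 32.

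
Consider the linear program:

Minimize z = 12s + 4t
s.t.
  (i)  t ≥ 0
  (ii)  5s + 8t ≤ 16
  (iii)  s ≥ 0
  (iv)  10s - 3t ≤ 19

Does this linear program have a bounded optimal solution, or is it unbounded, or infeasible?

bounded optimum

Vertices and z = 12s + 4t:
  (0, 0) → z = 0
  (19/10, 0) → z = 114/5
  (0, 2) → z = 8
  (40/19, 13/19) → z = 28
The feasible region has finitely many vertices and no improving ray; the minimum is 0 at (0, 0).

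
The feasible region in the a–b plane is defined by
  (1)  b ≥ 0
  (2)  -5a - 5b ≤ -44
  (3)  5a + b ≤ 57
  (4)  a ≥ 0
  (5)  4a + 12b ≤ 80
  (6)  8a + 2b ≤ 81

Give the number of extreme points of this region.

4

Intersecting each pair of boundary lines and keeping only the points that satisfy every inequality leaves:
  (44/5, 0)
  (81/8, 0)
  (16/5, 28/5)
  (203/22, 79/22)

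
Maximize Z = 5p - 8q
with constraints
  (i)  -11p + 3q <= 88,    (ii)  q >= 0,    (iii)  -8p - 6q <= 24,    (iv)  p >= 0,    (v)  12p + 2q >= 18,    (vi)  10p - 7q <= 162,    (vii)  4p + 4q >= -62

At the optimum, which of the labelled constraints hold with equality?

(ii) and (vi)

Corner points and Z = 5p - 8q:
  (0, 88/3) → Z = -704/3
  (3/2, 0) → Z = 15/2
  (81/5, 0) → Z = 81
  (0, 9) → Z = -72
The feasible region is unbounded (it extends along (7, 10), (3, 11)), but Z strictly decreases along every unbounded feasible direction, so there is no improving ray and the maximum is attained at a vertex.

The maximum is at (81/5, 0). Substituting into each constraint, equality holds for (ii) and (vi); the remaining constraints have slack.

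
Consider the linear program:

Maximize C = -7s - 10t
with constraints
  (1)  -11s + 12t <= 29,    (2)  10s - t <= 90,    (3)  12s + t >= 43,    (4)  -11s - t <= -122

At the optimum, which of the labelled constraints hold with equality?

(2) and (4)

Extreme points and C = -7s - 10t:
  (1109/109, 1280/109) → C = -20563/109
  (1435/143, 151/13) → C = -26655/143
  (212/21, 230/21) → C = -3784/21

The maximum is at (212/21, 230/21). Substituting into each constraint, equality holds for (2) and (4); the remaining constraints have slack.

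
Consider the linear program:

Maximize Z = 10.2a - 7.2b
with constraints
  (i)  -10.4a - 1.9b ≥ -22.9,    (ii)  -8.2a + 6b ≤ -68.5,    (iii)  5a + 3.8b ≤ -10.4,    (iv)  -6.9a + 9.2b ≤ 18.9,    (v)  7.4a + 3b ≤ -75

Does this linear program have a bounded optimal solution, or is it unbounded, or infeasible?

From the feasible point (10560/857, -47473/857), moving in the direction (1.9, -10.4) keeps every constraint satisfied while Z increases without bound.

unbounded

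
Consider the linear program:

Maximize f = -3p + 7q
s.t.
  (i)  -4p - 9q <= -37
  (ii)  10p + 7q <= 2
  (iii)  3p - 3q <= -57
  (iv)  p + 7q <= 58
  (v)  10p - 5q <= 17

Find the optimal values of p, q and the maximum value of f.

p = -263/19, q = 195/19, maximum f = 2154/19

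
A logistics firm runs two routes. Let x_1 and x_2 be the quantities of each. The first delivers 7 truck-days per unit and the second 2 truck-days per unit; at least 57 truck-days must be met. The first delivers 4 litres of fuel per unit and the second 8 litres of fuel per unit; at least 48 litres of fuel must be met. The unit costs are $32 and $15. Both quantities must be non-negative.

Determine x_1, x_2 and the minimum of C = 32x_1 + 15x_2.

x_1 = 15/2, x_2 = 9/4, minimum C = 1095/4

Corner points and C = 32x_1 + 15x_2:
  (0, 57/2) → C = 855/2
  (12, 0) → C = 384
  (15/2, 9/4) → C = 1095/4
The feasible region is unbounded (it extends along (0, 1), (1, 0)), but C strictly increases along every unbounded feasible direction, so there is no improving ray and the minimum is attained at a vertex.

The optimum lies where 7x_1 + 2x_2 = 57 and 4x_1 + 8x_2 = 48.
Solving simultaneously gives x_1 = 15/2, x_2 = 9/4.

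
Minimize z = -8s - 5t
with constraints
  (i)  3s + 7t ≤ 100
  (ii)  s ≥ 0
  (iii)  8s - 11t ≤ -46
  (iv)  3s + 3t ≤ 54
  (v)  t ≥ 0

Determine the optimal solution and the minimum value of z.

Feasible corners and z = -8s - 5t:
  (0, 100/7) → z = -500/7
  (13/2, 23/2) → z = -219/2
  (0, 46/11) → z = -230/11
  (8, 10) → z = -114

The optimum lies where 8s - 11t = -46 and 3s + 3t = 54.
Solving simultaneously gives s = 8, t = 10.

s = 8, t = 10, minimum z = -114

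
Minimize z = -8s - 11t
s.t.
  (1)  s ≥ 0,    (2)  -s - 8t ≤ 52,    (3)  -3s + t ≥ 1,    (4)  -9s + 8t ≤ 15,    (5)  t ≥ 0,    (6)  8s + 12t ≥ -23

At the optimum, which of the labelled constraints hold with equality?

Extreme points and z = -8s - 11t:
  (0, 1) → z = -11
  (0, 15/8) → z = -165/8
  (7/15, 12/5) → z = -452/15

The minimum is at (7/15, 12/5). Substituting into each constraint, equality holds for (3) and (4); the remaining constraints have slack.

(3) and (4)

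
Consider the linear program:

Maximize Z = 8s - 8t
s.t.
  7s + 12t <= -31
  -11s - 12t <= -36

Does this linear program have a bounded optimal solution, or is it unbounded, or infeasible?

From the feasible point (67/4, -593/48), moving in the direction (12, -7) keeps every constraint satisfied while Z increases without bound.

unbounded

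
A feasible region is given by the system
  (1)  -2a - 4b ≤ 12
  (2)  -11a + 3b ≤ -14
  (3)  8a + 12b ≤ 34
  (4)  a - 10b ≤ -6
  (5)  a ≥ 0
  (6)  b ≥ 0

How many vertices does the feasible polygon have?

3

Of the 15 pairwise boundary intersections, those satisfying every inequality are:
  (45/26, 131/78)
  (158/107, 80/107)
  (67/23, 41/46)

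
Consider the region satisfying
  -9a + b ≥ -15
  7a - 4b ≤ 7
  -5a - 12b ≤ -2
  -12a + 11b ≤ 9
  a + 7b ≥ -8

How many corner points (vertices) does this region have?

Of the 10 pairwise boundary intersections, those satisfying every inequality are:
  (53/29, 42/29)
  (2, 3)
  (23/26, -21/104)
  (-86/199, 69/199)

4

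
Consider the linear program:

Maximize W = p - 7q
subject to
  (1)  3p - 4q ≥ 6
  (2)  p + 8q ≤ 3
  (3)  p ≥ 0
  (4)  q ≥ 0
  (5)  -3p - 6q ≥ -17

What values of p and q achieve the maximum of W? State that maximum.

p = 3, q = 0, maximum W = 3

Feasible corners and W = p - 7q:
  (15/7, 3/28) → W = 39/28
  (2, 0) → W = 2
  (3, 0) → W = 3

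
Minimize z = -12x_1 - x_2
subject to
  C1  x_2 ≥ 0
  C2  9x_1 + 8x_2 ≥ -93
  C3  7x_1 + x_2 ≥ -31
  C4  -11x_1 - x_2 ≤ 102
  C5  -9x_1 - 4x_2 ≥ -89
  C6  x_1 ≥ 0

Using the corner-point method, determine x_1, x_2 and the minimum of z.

x_1 = 89/9, x_2 = 0, minimum z = -356/3

Vertices and z = -12x_1 - x_2:
  (89/9, 0) → z = -356/3
  (0, 0) → z = 0
  (0, 89/4) → z = -89/4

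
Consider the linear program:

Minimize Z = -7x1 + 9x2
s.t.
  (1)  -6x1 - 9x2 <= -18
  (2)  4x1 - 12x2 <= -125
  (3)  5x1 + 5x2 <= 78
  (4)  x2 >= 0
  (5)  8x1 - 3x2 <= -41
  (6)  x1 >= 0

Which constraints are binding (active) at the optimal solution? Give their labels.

(5) and (6)

Extreme points and Z = -7x1 + 9x2:
  (29/55, 829/55) → Z = 7258/55
  (0, 78/5) → Z = 702/5
  (0, 41/3) → Z = 123

The minimum is at (0, 41/3). Substituting into each constraint, equality holds for (5) and (6); the remaining constraints have slack.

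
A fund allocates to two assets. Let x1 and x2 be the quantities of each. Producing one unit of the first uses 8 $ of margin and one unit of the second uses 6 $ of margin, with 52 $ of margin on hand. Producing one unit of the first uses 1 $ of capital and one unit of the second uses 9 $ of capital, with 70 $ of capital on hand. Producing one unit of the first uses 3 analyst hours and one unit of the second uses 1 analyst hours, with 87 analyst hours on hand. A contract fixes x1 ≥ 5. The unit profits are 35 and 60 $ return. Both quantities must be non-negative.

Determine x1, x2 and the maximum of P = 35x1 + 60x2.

x1 = 5, x2 = 2, maximum P = 295

Feasible corners and P = 35x1 + 60x2:
  (13/2, 0) → P = 455/2
  (5, 0) → P = 175
  (5, 2) → P = 295

The optimum lies where 8x1 + 6x2 = 52 and x1 = 5.
Solving simultaneously gives x1 = 5, x2 = 2.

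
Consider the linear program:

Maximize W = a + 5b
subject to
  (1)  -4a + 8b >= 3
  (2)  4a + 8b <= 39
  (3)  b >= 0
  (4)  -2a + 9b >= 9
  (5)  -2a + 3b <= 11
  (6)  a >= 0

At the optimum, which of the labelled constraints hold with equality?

Vertices and W = a + 5b:
  (9/2, 21/8) → W = 141/8
  (9/4, 3/2) → W = 39/4
  (29/28, 61/14) → W = 639/28
  (0, 1) → W = 5
  (0, 11/3) → W = 55/3

The maximum is at (29/28, 61/14). Substituting into each constraint, equality holds for (2) and (5); the remaining constraints have slack.

(2) and (5)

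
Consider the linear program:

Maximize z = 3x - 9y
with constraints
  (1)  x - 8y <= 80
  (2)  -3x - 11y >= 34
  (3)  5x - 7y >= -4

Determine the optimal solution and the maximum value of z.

Vertices and z = 3x - 9y:
  (608/35, -274/35) → z = 858/7
  (-592/33, -404/33) → z = 620/11
  (-141/38, -79/38) → z = 144/19

The binding constraints are x - 8y = 80 and -3x - 11y = 34.
Solving simultaneously gives x = 608/35, y = -274/35.

x = 608/35, y = -274/35, maximum z = 858/7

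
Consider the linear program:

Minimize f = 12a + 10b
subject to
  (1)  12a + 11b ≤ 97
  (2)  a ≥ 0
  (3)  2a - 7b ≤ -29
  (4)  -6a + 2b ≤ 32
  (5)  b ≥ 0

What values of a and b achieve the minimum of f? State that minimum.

The binding constraints are a = 0 and 2a - 7b = -29.
Solving simultaneously gives a = 0, b = 29/7.

a = 0, b = 29/7, minimum f = 290/7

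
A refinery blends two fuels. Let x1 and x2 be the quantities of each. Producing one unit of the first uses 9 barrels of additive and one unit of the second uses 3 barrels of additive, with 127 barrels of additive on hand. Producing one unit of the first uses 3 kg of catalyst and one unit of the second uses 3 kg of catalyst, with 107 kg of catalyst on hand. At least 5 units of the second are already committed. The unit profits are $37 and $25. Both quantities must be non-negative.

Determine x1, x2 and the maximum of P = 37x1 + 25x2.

x1 = 10/3, x2 = 97/3, maximum P = 2795/3

Extreme points and P = 37x1 + 25x2:
  (0, 107/3) → P = 2675/3
  (0, 5) → P = 125
  (10/3, 97/3) → P = 2795/3
  (112/9, 5) → P = 5269/9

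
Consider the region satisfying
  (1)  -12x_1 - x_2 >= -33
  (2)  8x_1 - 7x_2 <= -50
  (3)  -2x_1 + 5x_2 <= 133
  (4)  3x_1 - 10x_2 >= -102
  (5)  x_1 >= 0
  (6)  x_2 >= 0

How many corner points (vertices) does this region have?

4

Of the 15 pairwise boundary intersections, those satisfying every inequality are:
  (181/92, 216/23)
  (76/41, 441/41)
  (0, 50/7)
  (0, 51/5)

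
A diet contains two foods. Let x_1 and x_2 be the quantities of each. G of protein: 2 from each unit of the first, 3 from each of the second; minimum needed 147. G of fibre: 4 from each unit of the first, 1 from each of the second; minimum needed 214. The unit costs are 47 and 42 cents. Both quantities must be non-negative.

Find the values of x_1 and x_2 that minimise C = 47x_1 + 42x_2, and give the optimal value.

x_1 = 99/2, x_2 = 16, minimum C = 5997/2

Feasible corners and C = 47x_1 + 42x_2:
  (0, 214) → C = 8988
  (147/2, 0) → C = 6909/2
  (99/2, 16) → C = 5997/2
The feasible region is unbounded (it extends along (0, 1), (1, 0)), but C strictly increases along every unbounded feasible direction, so there is no improving ray and the minimum is attained at a vertex.

The binding constraints are 2x_1 + 3x_2 = 147 and 4x_1 + x_2 = 214.
Solving simultaneously gives x_1 = 99/2, x_2 = 16.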